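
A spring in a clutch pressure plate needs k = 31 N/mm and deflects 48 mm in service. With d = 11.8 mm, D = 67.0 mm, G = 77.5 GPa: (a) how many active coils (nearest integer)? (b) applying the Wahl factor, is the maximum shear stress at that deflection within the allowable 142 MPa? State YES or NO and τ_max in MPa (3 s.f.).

N_a = Gd⁴/(8D³k) = (77.5×10³)(11.8⁴)/(8·67.0³·31) = 20.14 → N_a = 20
Actual rate k = Gd⁴/(8D³·20) = 31.224 N/mm
Working load F = kδ = 31.224·48 = 1498.7 N
C = 67.0/11.8 = 5.6780; K_W = (4C−1)/(4C−4)+0.615/C = 1.2686
τ_max = K_W·8FD/(πd³) = 1.2686·155.63 = 197.44 MPa
τ_max > 142 MPa → exceeds allowable

(a) 20 coils; (b) NO, τ_max = 197 MPa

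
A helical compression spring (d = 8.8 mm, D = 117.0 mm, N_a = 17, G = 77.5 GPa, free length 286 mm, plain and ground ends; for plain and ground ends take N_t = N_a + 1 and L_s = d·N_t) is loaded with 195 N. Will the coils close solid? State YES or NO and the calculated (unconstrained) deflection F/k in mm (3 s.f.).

k = Gd⁴/(8D³N_a) = (77.5×10³)(8.8⁴)/(8·117.0³·17) = 2.1337 N/mm
N_t = 18; L_s = 8.8·18 = 158.4 mm; δ_solid = L₀ − L_s = 286 − 158.4 = 127.6 mm
δ = F/k = 195/2.1337 = 91.39 mm
δ < δ_solid → spring does not go solid

NO, δ = 91.4 mm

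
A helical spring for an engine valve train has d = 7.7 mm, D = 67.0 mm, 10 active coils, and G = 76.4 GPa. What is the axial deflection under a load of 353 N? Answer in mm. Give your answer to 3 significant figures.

31.6 mm

k = Gd⁴/(8D³N_a) = (76.4×10³)(7.7⁴)/(8·67.0³·10) = 11.162 N/mm
δ = F/k = 353 / 11.162 = 31.625 mm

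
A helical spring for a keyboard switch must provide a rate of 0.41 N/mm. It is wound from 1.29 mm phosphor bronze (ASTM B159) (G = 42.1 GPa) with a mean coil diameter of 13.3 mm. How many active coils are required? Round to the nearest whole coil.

N_a = Gd⁴/(8D³k) = (42.1×10³ × 1.29⁴)/(8 × 13.3³ × 0.41)
    = 116585 / 7716.65 = 15.11 → 15 coils

15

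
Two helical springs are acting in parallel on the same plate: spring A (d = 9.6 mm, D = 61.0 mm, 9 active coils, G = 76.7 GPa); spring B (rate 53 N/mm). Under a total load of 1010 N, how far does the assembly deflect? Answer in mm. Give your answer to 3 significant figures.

k_A = Gd⁴/(8D³N_a) = (76.7×10³)(9.6⁴)/(8·61.0³·9) = 39.862 N/mm
Parallel: k_eq = 39.862 + 53 = 92.862 N/mm
δ = F/k_eq = 1010/92.862 = 10.876 mm

10.9 mm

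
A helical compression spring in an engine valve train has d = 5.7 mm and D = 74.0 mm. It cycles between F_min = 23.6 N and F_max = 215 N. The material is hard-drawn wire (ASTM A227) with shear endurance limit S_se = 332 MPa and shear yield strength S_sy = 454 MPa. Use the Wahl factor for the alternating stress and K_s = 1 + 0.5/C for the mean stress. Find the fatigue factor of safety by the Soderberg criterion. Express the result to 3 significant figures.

1.66

C = D/d = 74.0/5.7 = 12.9825; K_W = (4C−1)/(4C−4)+0.615/C = 1.1100; K_s = 1+0.5/C = 1.0385
F_a = (F_max−F_min)/2 = 95.7 N; F_m = (F_max+F_min)/2 = 119.3 N
τ_a = K_W·8F_aD/(πd³) = 1.1100 × 97.378 = 108.09 MPa
τ_m = K_s·8F_mD/(πd³) = 1.0385 × 121.39 = 126.07 MPa
Soderberg: 1/n_f = τ_a/S_se + τ_m/S_sy = 108.09/332 + 126.07/454 = 0.32556 + 0.27768 = 0.60324
n_f = 1/0.60324 = 1.658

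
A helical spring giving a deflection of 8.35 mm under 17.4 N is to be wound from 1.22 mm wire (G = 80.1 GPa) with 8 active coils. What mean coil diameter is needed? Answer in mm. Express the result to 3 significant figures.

Required rate k = F/δ = 17.4/8.35 = 2.0838 N/mm
D = (Gd⁴/(8N_a·k))^(1/3) = (80.1×10³·1.22⁴/(8·8·2.0838))^(1/3)
  = (1330.54)^(1/3) = 10.9987 mm

11.0 mm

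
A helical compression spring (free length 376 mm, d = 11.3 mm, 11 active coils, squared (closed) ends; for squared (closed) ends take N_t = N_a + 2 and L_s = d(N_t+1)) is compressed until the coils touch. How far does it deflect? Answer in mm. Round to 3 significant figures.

N_t = 13; L_s = 11.3·14 = 158.2 mm
δ_solid = L₀ − L_s = 376 − 158.2 = 217.8 mm

218 mm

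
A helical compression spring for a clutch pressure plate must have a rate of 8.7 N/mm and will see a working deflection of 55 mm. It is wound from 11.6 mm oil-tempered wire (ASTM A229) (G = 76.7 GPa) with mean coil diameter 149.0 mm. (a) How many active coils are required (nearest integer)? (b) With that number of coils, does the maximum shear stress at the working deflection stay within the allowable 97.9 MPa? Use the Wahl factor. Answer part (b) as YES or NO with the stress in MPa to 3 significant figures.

(a) 6 coils; (b) NO, τ_max = 130 MPa

N_a = Gd⁴/(8D³k) = (76.7×10³)(11.6⁴)/(8·149.0³·8.7) = 6.032 → N_a = 6
Actual rate k = Gd⁴/(8D³·6) = 8.7464 N/mm
Working load F = kδ = 8.7464·55 = 481.05 N
C = 149.0/11.6 = 12.8448; K_W = (4C−1)/(4C−4)+0.615/C = 1.1112
τ_max = K_W·8FD/(πd³) = 1.1112·116.93 = 129.94 MPa
τ_max > 97.9 MPa → exceeds allowable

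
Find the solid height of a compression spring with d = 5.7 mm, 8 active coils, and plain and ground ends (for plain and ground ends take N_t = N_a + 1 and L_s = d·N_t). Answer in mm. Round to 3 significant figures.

plain and ground ends: N_t = N_a + 1 = 8 + 1 = 9
L_s = d·N_t = 5.7 × 9 = 51.3 mm

51.3 mm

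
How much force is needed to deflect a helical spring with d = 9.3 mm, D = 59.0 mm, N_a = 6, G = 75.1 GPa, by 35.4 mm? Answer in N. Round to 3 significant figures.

k = Gd⁴/(8D³N_a) = (75.1×10³)(9.3⁴)/(8·59.0³·6) = 56.987 N/mm
F = k·δ = 56.987 × 35.4 = 2017.3 N

2020 N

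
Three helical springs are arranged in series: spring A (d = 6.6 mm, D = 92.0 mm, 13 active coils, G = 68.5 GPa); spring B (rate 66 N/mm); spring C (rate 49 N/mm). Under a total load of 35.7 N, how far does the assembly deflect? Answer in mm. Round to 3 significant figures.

23.5 mm

k_A = Gd⁴/(8D³N_a) = (68.5×10³)(6.6⁴)/(8·92.0³·13) = 1.605 N/mm
Series: 1/k_eq = 1/1.605 + 1/66 + 1/49 = 0.65862; k_eq = 1.5183 N/mm
δ = F/k_eq = 35.7/1.5183 = 23.513 mm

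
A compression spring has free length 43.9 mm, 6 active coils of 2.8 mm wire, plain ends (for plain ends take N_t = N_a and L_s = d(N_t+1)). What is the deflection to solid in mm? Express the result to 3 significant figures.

24.3 mm

N_t = 6; L_s = 2.8·7 = 19.6 mm
δ_solid = L₀ − L_s = 43.9 − 19.6 = 24.3 mm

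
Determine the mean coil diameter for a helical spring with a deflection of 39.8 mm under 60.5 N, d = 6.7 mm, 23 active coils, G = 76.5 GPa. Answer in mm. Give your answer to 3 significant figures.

82.0 mm

Required rate k = F/δ = 60.5/39.8 = 1.5201 N/mm
D = (Gd⁴/(8N_a·k))^(1/3) = (76.5×10³·6.7⁴/(8·23·1.5201))^(1/3)
  = (551151)^(1/3) = 81.9892 mm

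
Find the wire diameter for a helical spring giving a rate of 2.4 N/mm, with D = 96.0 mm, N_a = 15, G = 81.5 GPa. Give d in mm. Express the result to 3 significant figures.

d = (8D³N_a·k / G)^(1/4) = (8·96.0³·15·2.4 / (81.5×10³))^0.25
  = (3126.4)^0.25 = 7.4776 mm

7.48 mm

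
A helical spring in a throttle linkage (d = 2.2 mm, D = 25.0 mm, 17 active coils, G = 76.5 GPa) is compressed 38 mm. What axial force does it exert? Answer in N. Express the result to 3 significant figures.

k = Gd⁴/(8D³N_a) = (76.5×10³)(2.2⁴)/(8·25.0³·17) = 0.84332 N/mm
F = k·δ = 0.84332 × 38 = 32.046 N

32.0 N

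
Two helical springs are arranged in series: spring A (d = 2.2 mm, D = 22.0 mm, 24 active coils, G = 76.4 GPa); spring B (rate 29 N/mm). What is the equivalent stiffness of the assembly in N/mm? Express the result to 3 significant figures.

k_A = Gd⁴/(8D³N_a) = (76.4×10³)(2.2⁴)/(8·22.0³·24) = 0.87542 N/mm
Series: 1/k_eq = 1/0.87542 + 1/29 = 1.1768; k_eq = 0.84976 N/mm

0.850 N/mm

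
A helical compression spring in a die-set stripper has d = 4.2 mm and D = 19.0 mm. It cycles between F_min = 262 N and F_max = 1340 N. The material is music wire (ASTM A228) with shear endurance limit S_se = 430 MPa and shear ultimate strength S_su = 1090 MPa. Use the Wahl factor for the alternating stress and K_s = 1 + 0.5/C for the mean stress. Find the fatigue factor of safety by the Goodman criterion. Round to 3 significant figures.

C = D/d = 19.0/4.2 = 4.5238; K_W = (4C−1)/(4C−4)+0.615/C = 1.3488; K_s = 1+0.5/C = 1.1105
F_a = (F_max−F_min)/2 = 539 N; F_m = (F_max+F_min)/2 = 801 N
τ_a = K_W·8F_aD/(πd³) = 1.3488 × 351.99 = 474.76 MPa
τ_m = K_s·8F_mD/(πd³) = 1.1105 × 523.09 = 580.91 MPa
Goodman: 1/n_f = τ_a/S_se + τ_m/S_su = 474.76/430 + 580.91/1090 = 1.10410 + 0.53294 = 1.637
n_f = 1/1.637 = 0.6109

0.611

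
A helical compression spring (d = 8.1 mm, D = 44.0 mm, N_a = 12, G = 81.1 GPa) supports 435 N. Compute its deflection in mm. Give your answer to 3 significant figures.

10.2 mm

k = Gd⁴/(8D³N_a) = (81.1×10³)(8.1⁴)/(8·44.0³·12) = 42.691 N/mm
δ = F/k = 435 / 42.691 = 10.19 mm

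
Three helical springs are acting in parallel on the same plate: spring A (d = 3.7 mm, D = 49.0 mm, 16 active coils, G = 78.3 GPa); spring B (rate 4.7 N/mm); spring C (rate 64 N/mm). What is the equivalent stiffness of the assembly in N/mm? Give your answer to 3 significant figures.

69.7 N/mm

k_A = Gd⁴/(8D³N_a) = (78.3×10³)(3.7⁴)/(8·49.0³·16) = 0.97447 N/mm
Parallel: k_eq = 0.97447 + 4.7 + 64 = 69.674 N/mm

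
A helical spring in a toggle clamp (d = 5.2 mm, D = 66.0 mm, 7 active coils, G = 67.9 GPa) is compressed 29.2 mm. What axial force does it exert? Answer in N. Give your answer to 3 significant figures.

k = Gd⁴/(8D³N_a) = (67.9×10³)(5.2⁴)/(8·66.0³·7) = 3.0836 N/mm
F = k·δ = 3.0836 × 29.2 = 90.042 N

90.0 N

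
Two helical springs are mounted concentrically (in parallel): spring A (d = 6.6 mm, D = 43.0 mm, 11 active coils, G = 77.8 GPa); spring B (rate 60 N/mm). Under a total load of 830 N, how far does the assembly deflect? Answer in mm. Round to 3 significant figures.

k_A = Gd⁴/(8D³N_a) = (77.8×10³)(6.6⁴)/(8·43.0³·11) = 21.099 N/mm
Parallel: k_eq = 21.099 + 60 = 81.099 N/mm
δ = F/k_eq = 830/81.099 = 10.234 mm

10.2 mm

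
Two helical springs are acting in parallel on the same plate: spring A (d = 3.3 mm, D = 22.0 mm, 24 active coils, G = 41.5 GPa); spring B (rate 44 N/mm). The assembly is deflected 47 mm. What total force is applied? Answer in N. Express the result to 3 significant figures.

k_A = Gd⁴/(8D³N_a) = (41.5×10³)(3.3⁴)/(8·22.0³·24) = 2.4073 N/mm
Parallel: k_eq = 2.4073 + 44 = 46.407 N/mm
F = k_eq·δ = 46.407·47 = 2181.1 N

2180 N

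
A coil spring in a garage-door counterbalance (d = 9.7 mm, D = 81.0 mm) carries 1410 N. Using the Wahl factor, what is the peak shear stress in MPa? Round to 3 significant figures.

375 MPa

Spring index C = D/d = 81.0/9.7 = 8.3505
K_W = (4C−1)/(4C−4) + 0.615/C = 32.402/29.402 + 0.0736 = 1.1757
τ₀ = 8FD/(πd³) = 8·1410·81.0/(π·9.7³) = 913680/2867.2 = 318.66 MPa
τ_max = K·τ₀ = 1.1757 × 318.66 = 374.64 MPa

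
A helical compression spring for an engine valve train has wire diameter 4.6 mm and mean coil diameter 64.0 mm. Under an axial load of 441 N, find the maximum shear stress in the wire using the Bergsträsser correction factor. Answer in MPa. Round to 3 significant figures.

Spring index C = D/d = 64.0/4.6 = 13.9130
K_B = (4C+2)/(4C−3) = 57.652/52.652 = 1.0950
τ₀ = 8FD/(πd³) = 8·441·64.0/(π·4.6³) = 225792/305.79 = 738.39 MPa
τ_max = K·τ₀ = 1.0950 × 738.39 = 808.51 MPa

809 MPa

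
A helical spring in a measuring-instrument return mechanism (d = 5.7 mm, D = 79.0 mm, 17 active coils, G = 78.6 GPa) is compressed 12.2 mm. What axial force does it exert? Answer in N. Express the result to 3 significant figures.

k = Gd⁴/(8D³N_a) = (78.6×10³)(5.7⁴)/(8·79.0³·17) = 1.2374 N/mm
F = k·δ = 1.2374 × 12.2 = 15.096 N

15.1 N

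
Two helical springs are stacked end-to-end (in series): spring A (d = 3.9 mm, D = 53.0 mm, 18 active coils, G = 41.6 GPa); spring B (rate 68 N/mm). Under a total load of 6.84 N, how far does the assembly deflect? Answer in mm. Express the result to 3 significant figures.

k_A = Gd⁴/(8D³N_a) = (41.6×10³)(3.9⁴)/(8·53.0³·18) = 0.44891 N/mm
Series: 1/k_eq = 1/0.44891 + 1/68 = 2.2423; k_eq = 0.44597 N/mm
δ = F/k_eq = 6.84/0.44597 = 15.337 mm

15.3 mm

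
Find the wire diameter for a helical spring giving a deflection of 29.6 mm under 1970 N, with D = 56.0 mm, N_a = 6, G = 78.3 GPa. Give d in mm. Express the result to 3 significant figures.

9.20 mm

Required rate k = F/δ = 1970/29.6 = 66.554 N/mm
d = (8D³N_a·k / G)^(1/4) = (8·56.0³·6·66.554 / (78.3×10³))^0.25
  = (7165)^0.25 = 9.2004 mm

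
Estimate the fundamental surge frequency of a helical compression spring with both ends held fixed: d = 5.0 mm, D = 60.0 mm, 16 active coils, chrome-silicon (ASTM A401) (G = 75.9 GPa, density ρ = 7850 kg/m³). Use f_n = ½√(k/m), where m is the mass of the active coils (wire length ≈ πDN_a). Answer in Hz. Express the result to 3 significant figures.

30.4 Hz

k = Gd⁴/(8D³N_a) = (75.9×10³)(5.0⁴)/(8·60.0³·16) = 1.7158 N/mm = 1715.8 N/m
Wire length L = πDN_a = π·60.0·16 = 3015.9 mm
m = ρ·(πd²/4)·L = 7850 × 19.635×10⁻⁶ m² × 3.0159 m = 0.46486 kg
f_n = ½√(k/m) = 0.5·√(1715.8/0.46486) = 0.5·√(3690.9) = 30.377 Hz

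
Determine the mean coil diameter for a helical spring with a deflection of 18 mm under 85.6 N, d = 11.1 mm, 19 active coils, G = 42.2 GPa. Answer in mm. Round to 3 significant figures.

Required rate k = F/δ = 85.6/18 = 4.7556 N/mm
D = (Gd⁴/(8N_a·k))^(1/3) = (42.2×10³·11.1⁴/(8·19·4.7556))^(1/3)
  = (886257)^(1/3) = 96.0550 mm

96.1 mm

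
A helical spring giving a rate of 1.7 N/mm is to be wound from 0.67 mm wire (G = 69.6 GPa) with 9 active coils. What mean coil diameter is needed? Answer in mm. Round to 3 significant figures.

D = (Gd⁴/(8N_a·k))^(1/3) = (69.6×10³·0.67⁴/(8·9·1.7))^(1/3)
  = (114.585)^(1/3) = 4.8571 mm

4.86 mm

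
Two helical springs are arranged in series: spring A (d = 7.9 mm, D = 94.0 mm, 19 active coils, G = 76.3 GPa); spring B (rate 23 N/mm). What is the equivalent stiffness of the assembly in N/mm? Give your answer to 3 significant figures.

k_A = Gd⁴/(8D³N_a) = (76.3×10³)(7.9⁴)/(8·94.0³·19) = 2.354 N/mm
Series: 1/k_eq = 1/2.354 + 1/23 = 0.46829; k_eq = 2.1354 N/mm

2.14 N/mm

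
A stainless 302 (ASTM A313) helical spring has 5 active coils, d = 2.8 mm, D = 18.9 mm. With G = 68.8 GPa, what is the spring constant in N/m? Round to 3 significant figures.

15700 N/m

k = Gd⁴/(8D³N_a) = (68.8×10³ × 2.8⁴) / (8 × 18.9³ × 5)
  = 4.22883e+06 / 270051 = 15.659 N/mm = 15659 N/m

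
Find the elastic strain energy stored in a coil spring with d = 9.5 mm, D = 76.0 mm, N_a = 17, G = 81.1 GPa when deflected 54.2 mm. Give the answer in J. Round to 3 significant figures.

k = Gd⁴/(8D³N_a) = (81.1×10³)(9.5⁴)/(8·76.0³·17) = 11.065 N/mm
U = ½kδ² = 0.5 × 11.065 × 54.2² = 16252 N·mm = 16.252 J

16.3 J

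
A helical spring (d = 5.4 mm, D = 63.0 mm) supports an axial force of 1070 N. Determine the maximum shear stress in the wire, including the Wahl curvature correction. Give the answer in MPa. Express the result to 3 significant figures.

Spring index C = D/d = 63.0/5.4 = 11.6667
K_W = (4C−1)/(4C−4) + 0.615/C = 45.667/42.667 + 0.0527 = 1.1230
τ₀ = 8FD/(πd³) = 8·1070·63.0/(π·5.4³) = 539280/494.69 = 1090.1 MPa
τ_max = K·τ₀ = 1.1230 × 1090.1 = 1224.3 MPa

1220 MPa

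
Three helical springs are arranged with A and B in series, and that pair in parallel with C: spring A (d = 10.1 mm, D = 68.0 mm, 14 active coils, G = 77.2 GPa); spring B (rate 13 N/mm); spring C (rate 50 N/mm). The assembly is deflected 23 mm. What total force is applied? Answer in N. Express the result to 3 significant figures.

k_A = Gd⁴/(8D³N_a) = (77.2×10³)(10.1⁴)/(8·68.0³·14) = 22.812 N/mm
Springs A,B series: k_AB = 1/(1/22.812+1/13) = 8.2809 N/mm; parallel with C: k_eq = 8.2809+50 = 58.281 N/mm
F = k_eq·δ = 58.281·23 = 1340.5 N

1340 N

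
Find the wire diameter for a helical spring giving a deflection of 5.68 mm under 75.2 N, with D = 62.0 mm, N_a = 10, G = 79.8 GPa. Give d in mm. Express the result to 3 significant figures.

Required rate k = F/δ = 75.2/5.68 = 13.239 N/mm
d = (8D³N_a·k / G)^(1/4) = (8·62.0³·10·13.239 / (79.8×10³))^0.25
  = (3163.2)^0.25 = 7.4995 mm

7.50 mm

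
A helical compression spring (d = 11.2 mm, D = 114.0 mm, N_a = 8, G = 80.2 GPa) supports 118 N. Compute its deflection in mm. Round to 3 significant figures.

8.87 mm

k = Gd⁴/(8D³N_a) = (80.2×10³)(11.2⁴)/(8·114.0³·8) = 13.309 N/mm
δ = F/k = 118 / 13.309 = 8.866 mm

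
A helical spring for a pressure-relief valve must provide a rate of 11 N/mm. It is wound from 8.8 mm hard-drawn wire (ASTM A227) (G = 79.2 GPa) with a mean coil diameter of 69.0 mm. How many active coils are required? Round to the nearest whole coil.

16

N_a = Gd⁴/(8D³k) = (79.2×10³ × 8.8⁴)/(8 × 69.0³ × 11)
    = 4.74959e+08 / 2.89088e+07 = 16.43 → 16 coils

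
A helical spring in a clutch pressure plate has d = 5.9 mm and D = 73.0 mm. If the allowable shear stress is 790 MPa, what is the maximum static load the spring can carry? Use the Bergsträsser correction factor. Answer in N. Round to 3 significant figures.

C = D/d = 73.0/5.9 = 12.3729
K_B = (4C+2)/(4C−3) = 51.492/46.492 = 1.1075
τ_max = K·8FD/(πd³) → F_max = τ_allow·πd³/(8DK)
F_max = 790·π·5.9³/(8·73.0·1.1075) = 5.0972e+05/646.81 = 788.06 N

788 N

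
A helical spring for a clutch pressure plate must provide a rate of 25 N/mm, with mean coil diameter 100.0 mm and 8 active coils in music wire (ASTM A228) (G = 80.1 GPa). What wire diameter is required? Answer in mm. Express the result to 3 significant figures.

d = (8D³N_a·k / G)^(1/4) = (8·100.0³·8·25 / (80.1×10³))^0.25
  = (19975)^0.25 = 11.8884 mm

11.9 mm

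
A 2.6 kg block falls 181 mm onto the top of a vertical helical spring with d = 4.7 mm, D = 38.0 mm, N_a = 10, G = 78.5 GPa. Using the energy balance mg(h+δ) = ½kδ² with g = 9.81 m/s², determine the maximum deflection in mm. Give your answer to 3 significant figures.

35.6 mm

k = Gd⁴/(8D³N_a) = (78.5×10³)(4.7⁴)/(8·38.0³·10) = 8.7261 N/mm
W = mg = 2.6 × 9.81 = 25.506 N
½kδ² − Wδ − Wh = 0 → δ = (W + √(W² + 2kWh))/k
δ = (25.506 + √(650.56 + 80569.6))/8.7261 = (25.506 + 284.99)/8.7261 = 35.583 mm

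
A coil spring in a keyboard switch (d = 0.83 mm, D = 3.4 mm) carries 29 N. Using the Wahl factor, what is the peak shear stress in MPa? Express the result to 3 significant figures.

611 MPa

Spring index C = D/d = 3.4/0.83 = 4.0964
K_W = (4C−1)/(4C−4) + 0.615/C = 15.386/12.386 + 0.1501 = 1.3924
τ₀ = 8FD/(πd³) = 8·29·3.4/(π·0.83³) = 788.8/1.7963 = 439.12 MPa
τ_max = K·τ₀ = 1.3924 × 439.12 = 611.41 MPa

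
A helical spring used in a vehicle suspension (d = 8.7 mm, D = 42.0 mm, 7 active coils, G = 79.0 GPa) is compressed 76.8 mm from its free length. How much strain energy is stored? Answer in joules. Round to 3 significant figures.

322 J

k = Gd⁴/(8D³N_a) = (79.0×10³)(8.7⁴)/(8·42.0³·7) = 109.09 N/mm
U = ½kδ² = 0.5 × 109.09 × 76.8² = 3.2171e+05 N·mm = 321.71 J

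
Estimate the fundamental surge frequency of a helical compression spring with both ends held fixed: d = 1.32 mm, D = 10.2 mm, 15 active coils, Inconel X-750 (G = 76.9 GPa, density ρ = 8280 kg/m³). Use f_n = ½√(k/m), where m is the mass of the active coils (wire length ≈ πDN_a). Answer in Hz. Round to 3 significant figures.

290 Hz

k = Gd⁴/(8D³N_a) = (76.9×10³)(1.32⁴)/(8·10.2³·15) = 1.8333 N/mm = 1833.3 N/m
Wire length L = πDN_a = π·10.2·15 = 480.66 mm
m = ρ·(πd²/4)·L = 8280 × 1.3685×10⁻⁶ m² × 0.48066 m = 0.0054464 kg
f_n = ½√(k/m) = 0.5·√(1833.3/0.0054464) = 0.5·√(3.3661e+05) = 290.09 Hz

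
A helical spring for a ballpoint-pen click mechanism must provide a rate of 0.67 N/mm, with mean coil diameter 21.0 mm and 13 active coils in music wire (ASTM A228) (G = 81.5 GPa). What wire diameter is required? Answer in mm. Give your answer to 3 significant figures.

1.68 mm

d = (8D³N_a·k / G)^(1/4) = (8·21.0³·13·0.67 / (81.5×10³))^0.25
  = (7.9179)^0.25 = 1.6775 mm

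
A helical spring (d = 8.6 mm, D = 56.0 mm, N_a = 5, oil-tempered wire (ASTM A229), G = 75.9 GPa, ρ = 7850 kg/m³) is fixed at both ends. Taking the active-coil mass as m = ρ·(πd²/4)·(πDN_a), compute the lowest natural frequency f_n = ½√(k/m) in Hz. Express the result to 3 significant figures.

192 Hz

k = Gd⁴/(8D³N_a) = (75.9×10³)(8.6⁴)/(8·56.0³·5) = 59.103 N/mm = 59103 N/m
Wire length L = πDN_a = π·56.0·5 = 879.65 mm
m = ρ·(πd²/4)·L = 7850 × 58.088×10⁻⁶ m² × 0.87965 m = 0.40111 kg
f_n = ½√(k/m) = 0.5·√(59103/0.40111) = 0.5·√(1.4735e+05) = 191.93 Hz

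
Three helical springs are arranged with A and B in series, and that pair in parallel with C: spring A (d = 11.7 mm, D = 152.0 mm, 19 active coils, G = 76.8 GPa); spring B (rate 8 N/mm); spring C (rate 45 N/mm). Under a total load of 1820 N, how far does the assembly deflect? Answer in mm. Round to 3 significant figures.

k_A = Gd⁴/(8D³N_a) = (76.8×10³)(11.7⁴)/(8·152.0³·19) = 2.6961 N/mm
Springs A,B series: k_AB = 1/(1/2.6961+1/8) = 2.0165 N/mm; parallel with C: k_eq = 2.0165+45 = 47.016 N/mm
δ = F/k_eq = 1820/47.016 = 38.71 mm

38.7 mm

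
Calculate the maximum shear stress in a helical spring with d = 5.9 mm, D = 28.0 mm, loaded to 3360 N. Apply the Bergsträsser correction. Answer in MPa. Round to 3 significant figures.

1530 MPa

Spring index C = D/d = 28.0/5.9 = 4.7458
K_B = (4C+2)/(4C−3) = 20.983/15.983 = 1.3128
τ₀ = 8FD/(πd³) = 8·3360·28.0/(π·5.9³) = 752640/645.22 = 1166.5 MPa
τ_max = K·τ₀ = 1.3128 × 1166.5 = 1531.4 MPa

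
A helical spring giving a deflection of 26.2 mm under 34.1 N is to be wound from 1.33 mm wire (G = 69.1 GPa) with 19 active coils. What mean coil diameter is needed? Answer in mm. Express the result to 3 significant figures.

Required rate k = F/δ = 34.1/26.2 = 1.3015 N/mm
D = (Gd⁴/(8N_a·k))^(1/3) = (69.1×10³·1.33⁴/(8·19·1.3015))^(1/3)
  = (1092.92)^(1/3) = 10.3006 mm

10.3 mm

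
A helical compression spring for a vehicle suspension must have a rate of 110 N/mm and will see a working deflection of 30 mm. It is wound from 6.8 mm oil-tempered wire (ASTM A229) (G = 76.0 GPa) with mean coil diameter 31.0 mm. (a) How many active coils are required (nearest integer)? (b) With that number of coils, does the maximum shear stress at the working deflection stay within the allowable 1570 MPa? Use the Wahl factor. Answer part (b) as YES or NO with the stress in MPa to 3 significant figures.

N_a = Gd⁴/(8D³k) = (76.0×10³)(6.8⁴)/(8·31.0³·110) = 6.198 → N_a = 6
Actual rate k = Gd⁴/(8D³·6) = 113.64 N/mm
Working load F = kδ = 113.64·30 = 3409.1 N
C = 31.0/6.8 = 4.5588; K_W = (4C−1)/(4C−4)+0.615/C = 1.3456
τ_max = K_W·8FD/(πd³) = 1.3456·855.89 = 1151.7 MPa
τ_max ≤ 1570 MPa → acceptable

(a) 6 coils; (b) YES, τ_max = 1150 MPa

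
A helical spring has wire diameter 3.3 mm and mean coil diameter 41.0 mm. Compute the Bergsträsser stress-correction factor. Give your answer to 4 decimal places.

C = D/d = 41.0/3.3 = 12.4242
K_B = (4C+2)/(4C−3) = 51.697/46.697 = 1.1071

1.1071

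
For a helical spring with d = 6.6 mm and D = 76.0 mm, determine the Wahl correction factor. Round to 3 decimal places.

C = D/d = 76.0/6.6 = 11.5152
K_W = (4C−1)/(4C−4) + 0.615/C = 45.061/42.061 + 0.0534 = 1.1247

1.125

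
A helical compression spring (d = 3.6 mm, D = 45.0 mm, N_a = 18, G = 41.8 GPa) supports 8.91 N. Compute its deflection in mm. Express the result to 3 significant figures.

16.7 mm

k = Gd⁴/(8D³N_a) = (41.8×10³)(3.6⁴)/(8·45.0³·18) = 0.53504 N/mm
δ = F/k = 8.91 / 0.53504 = 16.653 mm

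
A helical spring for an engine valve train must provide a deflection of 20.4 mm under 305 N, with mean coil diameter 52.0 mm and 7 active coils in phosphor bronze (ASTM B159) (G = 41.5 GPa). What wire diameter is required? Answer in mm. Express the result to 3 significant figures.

Required rate k = F/δ = 305/20.4 = 14.951 N/mm
d = (8D³N_a·k / G)^(1/4) = (8·52.0³·7·14.951 / (41.5×10³))^0.25
  = (2836.7)^0.25 = 7.2980 mm

7.30 mm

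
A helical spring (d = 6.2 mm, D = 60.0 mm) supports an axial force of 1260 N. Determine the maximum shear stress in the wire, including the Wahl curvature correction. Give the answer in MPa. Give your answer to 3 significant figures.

Spring index C = D/d = 60.0/6.2 = 9.6774
K_W = (4C−1)/(4C−4) + 0.615/C = 37.710/34.710 + 0.0635 = 1.1500
τ₀ = 8FD/(πd³) = 8·1260·60.0/(π·6.2³) = 604800/748.73 = 807.77 MPa
τ_max = K·τ₀ = 1.1500 × 807.77 = 928.92 MPa

929 MPa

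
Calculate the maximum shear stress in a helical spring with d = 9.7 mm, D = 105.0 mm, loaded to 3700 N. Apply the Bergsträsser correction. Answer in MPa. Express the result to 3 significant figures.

Spring index C = D/d = 105.0/9.7 = 10.8247
K_B = (4C+2)/(4C−3) = 45.299/40.299 = 1.1241
τ₀ = 8FD/(πd³) = 8·3700·105.0/(π·9.7³) = 3.108e+06/2867.2 = 1084 MPa
τ_max = K·τ₀ = 1.1241 × 1084 = 1218.5 MPa

1220 MPa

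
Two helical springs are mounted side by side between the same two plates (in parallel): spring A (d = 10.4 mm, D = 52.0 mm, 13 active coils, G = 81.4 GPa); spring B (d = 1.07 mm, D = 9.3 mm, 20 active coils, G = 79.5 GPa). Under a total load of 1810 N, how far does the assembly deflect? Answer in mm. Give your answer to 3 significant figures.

27.5 mm

k_A = Gd⁴/(8D³N_a) = (81.4×10³)(10.4⁴)/(8·52.0³·13) = 65.12 N/mm
k_B = Gd⁴/(8D³N_a) = (79.5×10³)(1.07⁴)/(8·9.3³·20) = 0.80972 N/mm
Parallel: k_eq = 65.12 + 0.80972 = 65.93 N/mm
δ = F/k_eq = 1810/65.93 = 27.453 mm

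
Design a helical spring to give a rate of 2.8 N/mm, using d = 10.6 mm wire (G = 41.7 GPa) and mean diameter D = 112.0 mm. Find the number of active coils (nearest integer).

N_a = Gd⁴/(8D³k) = (41.7×10³ × 10.6⁴)/(8 × 112.0³ × 2.8)
    = 5.26453e+08 / 3.14704e+07 = 16.73 → 17 coils

17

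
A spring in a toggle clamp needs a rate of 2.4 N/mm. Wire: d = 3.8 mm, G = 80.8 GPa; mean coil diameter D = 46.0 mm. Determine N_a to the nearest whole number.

9

N_a = Gd⁴/(8D³k) = (80.8×10³ × 3.8⁴)/(8 × 46.0³ × 2.4)
    = 1.68479e+07 / 1.86885e+06 = 9.015 → 9 coils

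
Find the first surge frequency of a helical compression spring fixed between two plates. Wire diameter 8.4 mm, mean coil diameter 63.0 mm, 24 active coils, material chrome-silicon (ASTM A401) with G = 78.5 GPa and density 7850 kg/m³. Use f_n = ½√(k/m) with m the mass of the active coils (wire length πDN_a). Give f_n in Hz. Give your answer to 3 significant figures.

31.4 Hz

k = Gd⁴/(8D³N_a) = (78.5×10³)(8.4⁴)/(8·63.0³·24) = 8.1407 N/mm = 8140.7 N/m
Wire length L = πDN_a = π·63.0·24 = 4750.1 mm
m = ρ·(πd²/4)·L = 7850 × 55.418×10⁻⁶ m² × 4.7501 m = 2.0664 kg
f_n = ½√(k/m) = 0.5·√(8140.7/2.0664) = 0.5·√(3939.5) = 31.383 Hz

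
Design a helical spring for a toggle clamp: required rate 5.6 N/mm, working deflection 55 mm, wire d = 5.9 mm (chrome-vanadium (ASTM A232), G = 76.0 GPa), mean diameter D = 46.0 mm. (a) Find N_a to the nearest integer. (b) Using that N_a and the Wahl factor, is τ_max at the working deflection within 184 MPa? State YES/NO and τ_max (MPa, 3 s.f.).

N_a = Gd⁴/(8D³k) = (76.0×10³)(5.9⁴)/(8·46.0³·5.6) = 21.12 → N_a = 21
Actual rate k = Gd⁴/(8D³·21) = 5.6317 N/mm
Working load F = kδ = 5.6317·55 = 309.74 N
C = 46.0/5.9 = 7.7966; K_W = (4C−1)/(4C−4)+0.615/C = 1.1892
τ_max = K_W·8FD/(πd³) = 1.1892·176.66 = 210.09 MPa
τ_max > 184 MPa → exceeds allowable

(a) 21 coils; (b) NO, τ_max = 210 MPa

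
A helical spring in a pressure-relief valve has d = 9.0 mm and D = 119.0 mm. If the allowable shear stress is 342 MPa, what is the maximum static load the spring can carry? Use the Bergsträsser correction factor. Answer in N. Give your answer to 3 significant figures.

748 N

C = D/d = 119.0/9.0 = 13.2222
K_B = (4C+2)/(4C−3) = 54.889/49.889 = 1.1002
τ_max = K·8FD/(πd³) → F_max = τ_allow·πd³/(8DK)
F_max = 342·π·9.0³/(8·119.0·1.1002) = 7.8326e+05/1047.4 = 747.8 N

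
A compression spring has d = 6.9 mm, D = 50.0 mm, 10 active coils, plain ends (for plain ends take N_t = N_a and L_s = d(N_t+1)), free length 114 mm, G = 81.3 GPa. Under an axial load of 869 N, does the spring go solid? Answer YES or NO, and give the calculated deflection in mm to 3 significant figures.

YES, δ = 47.2 mm

k = Gd⁴/(8D³N_a) = (81.3×10³)(6.9⁴)/(8·50.0³·10) = 18.428 N/mm
N_t = 10; L_s = 6.9·11 = 75.9 mm; δ_solid = L₀ − L_s = 114 − 75.9 = 38.1 mm
δ = F/k = 869/18.428 = 47.156 mm
δ ≥ δ_solid → spring goes solid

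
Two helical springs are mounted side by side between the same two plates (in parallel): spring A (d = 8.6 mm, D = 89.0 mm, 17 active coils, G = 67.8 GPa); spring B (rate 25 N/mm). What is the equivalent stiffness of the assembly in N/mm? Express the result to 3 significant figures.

k_A = Gd⁴/(8D³N_a) = (67.8×10³)(8.6⁴)/(8·89.0³·17) = 3.8683 N/mm
Parallel: k_eq = 3.8683 + 25 = 28.868 N/mm

28.9 N/mm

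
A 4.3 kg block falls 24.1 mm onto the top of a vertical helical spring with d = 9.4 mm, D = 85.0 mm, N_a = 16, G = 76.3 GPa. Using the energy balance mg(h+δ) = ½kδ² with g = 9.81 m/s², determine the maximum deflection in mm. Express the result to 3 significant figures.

k = Gd⁴/(8D³N_a) = (76.3×10³)(9.4⁴)/(8·85.0³·16) = 7.5783 N/mm
W = mg = 4.3 × 9.81 = 42.183 N
½kδ² − Wδ − Wh = 0 → δ = (W + √(W² + 2kWh))/k
δ = (42.183 + √(1779.4 + 15408.3))/7.5783 = (42.183 + 131.1)/7.5783 = 22.866 mm

22.9 mm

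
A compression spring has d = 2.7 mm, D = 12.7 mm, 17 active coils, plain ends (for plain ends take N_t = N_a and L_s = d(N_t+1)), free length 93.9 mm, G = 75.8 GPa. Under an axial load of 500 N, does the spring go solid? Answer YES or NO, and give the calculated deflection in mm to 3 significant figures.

NO, δ = 34.6 mm

k = Gd⁴/(8D³N_a) = (75.8×10³)(2.7⁴)/(8·12.7³·17) = 14.46 N/mm
N_t = 17; L_s = 2.7·18 = 48.6 mm; δ_solid = L₀ − L_s = 93.9 − 48.6 = 45.3 mm
δ = F/k = 500/14.46 = 34.578 mm
δ < δ_solid → spring does not go solid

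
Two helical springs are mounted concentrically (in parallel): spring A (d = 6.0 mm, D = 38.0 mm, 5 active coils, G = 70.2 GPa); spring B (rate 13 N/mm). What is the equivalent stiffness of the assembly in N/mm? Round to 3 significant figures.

k_A = Gd⁴/(8D³N_a) = (70.2×10³)(6.0⁴)/(8·38.0³·5) = 41.451 N/mm
Parallel: k_eq = 41.451 + 13 = 54.451 N/mm

54.5 N/mm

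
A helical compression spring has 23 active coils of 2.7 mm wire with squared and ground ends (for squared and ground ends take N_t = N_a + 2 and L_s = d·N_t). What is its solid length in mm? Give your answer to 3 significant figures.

67.5 mm

squared and ground ends: N_t = N_a + 2 = 23 + 2 = 25
L_s = d·N_t = 2.7 × 25 = 67.5 mm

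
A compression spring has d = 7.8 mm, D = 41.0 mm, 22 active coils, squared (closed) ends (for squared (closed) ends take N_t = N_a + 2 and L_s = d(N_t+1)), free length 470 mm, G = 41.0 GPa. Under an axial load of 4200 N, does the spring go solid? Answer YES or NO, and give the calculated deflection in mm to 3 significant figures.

k = Gd⁴/(8D³N_a) = (41.0×10³)(7.8⁴)/(8·41.0³·22) = 12.511 N/mm
N_t = 24; L_s = 7.8·25 = 195 mm; δ_solid = L₀ − L_s = 470 − 195 = 275 mm
δ = F/k = 4200/12.511 = 335.7 mm
δ ≥ δ_solid → spring goes solid

YES, δ = 336 mm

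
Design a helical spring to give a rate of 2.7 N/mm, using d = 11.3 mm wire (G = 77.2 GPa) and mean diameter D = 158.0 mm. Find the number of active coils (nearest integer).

N_a = Gd⁴/(8D³k) = (77.2×10³ × 11.3⁴)/(8 × 158.0³ × 2.7)
    = 1.25873e+09 / 8.51971e+07 = 14.77 → 15 coils

15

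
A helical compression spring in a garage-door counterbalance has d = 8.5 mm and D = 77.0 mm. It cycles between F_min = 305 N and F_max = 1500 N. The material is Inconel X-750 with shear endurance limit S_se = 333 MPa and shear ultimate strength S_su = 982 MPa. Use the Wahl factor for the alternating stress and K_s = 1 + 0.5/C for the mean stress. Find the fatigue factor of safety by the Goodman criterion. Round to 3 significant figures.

C = D/d = 77.0/8.5 = 9.0588; K_W = (4C−1)/(4C−4)+0.615/C = 1.1610; K_s = 1+0.5/C = 1.0552
F_a = (F_max−F_min)/2 = 597.5 N; F_m = (F_max+F_min)/2 = 902.5 N
τ_a = K_W·8F_aD/(πd³) = 1.1610 × 190.77 = 221.48 MPa
τ_m = K_s·8F_mD/(πd³) = 1.0552 × 288.15 = 304.06 MPa
Goodman: 1/n_f = τ_a/S_se + τ_m/S_su = 221.48/333 + 304.06/982 = 0.66509 + 0.30963 = 0.97472
n_f = 1/0.97472 = 1.026

1.03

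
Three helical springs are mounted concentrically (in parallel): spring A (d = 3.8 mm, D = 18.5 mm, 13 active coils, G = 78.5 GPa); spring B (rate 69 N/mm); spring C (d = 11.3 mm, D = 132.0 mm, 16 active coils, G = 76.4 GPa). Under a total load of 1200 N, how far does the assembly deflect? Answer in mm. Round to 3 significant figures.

k_A = Gd⁴/(8D³N_a) = (78.5×10³)(3.8⁴)/(8·18.5³·13) = 24.857 N/mm
k_C = Gd⁴/(8D³N_a) = (76.4×10³)(11.3⁴)/(8·132.0³·16) = 4.2313 N/mm
Parallel: k_eq = 24.857 + 69 + 4.2313 = 98.089 N/mm
δ = F/k_eq = 1200/98.089 = 12.234 mm

12.2 mm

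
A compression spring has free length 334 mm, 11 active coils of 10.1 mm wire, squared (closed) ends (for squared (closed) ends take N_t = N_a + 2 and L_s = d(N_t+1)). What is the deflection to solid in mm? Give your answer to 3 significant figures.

N_t = 13; L_s = 10.1·14 = 141.4 mm
δ_solid = L₀ − L_s = 334 − 141.4 = 192.6 mm

193 mm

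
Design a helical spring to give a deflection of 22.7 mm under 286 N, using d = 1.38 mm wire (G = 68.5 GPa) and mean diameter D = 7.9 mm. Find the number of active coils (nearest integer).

5

Required rate k = F/δ = 286/22.7 = 12.599 N/mm
N_a = Gd⁴/(8D³k) = (68.5×10³ × 1.38⁴)/(8 × 7.9³ × 12.599)
    = 248432 / 49694.9 = 4.999 → 5 coils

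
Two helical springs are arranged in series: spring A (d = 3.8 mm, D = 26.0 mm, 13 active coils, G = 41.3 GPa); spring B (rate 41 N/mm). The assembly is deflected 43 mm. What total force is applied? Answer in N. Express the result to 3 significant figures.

182 N

k_A = Gd⁴/(8D³N_a) = (41.3×10³)(3.8⁴)/(8·26.0³·13) = 4.7112 N/mm
Series: 1/k_eq = 1/4.7112 + 1/41 = 0.23665; k_eq = 4.2256 N/mm
F = k_eq·δ = 4.2256·43 = 181.7 N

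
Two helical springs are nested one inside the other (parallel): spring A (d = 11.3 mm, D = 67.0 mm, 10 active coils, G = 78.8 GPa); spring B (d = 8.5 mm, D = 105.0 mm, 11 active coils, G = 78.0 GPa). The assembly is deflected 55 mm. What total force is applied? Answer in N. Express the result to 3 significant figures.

k_A = Gd⁴/(8D³N_a) = (78.8×10³)(11.3⁴)/(8·67.0³·10) = 53.398 N/mm
k_B = Gd⁴/(8D³N_a) = (78.0×10³)(8.5⁴)/(8·105.0³·11) = 3.9969 N/mm
Parallel: k_eq = 53.398 + 3.9969 = 57.395 N/mm
F = k_eq·δ = 57.395·55 = 3156.7 N

3160 N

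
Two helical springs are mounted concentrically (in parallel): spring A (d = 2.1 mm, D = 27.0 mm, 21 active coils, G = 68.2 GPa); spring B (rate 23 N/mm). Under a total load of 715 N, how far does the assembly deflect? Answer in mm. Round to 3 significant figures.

k_A = Gd⁴/(8D³N_a) = (68.2×10³)(2.1⁴)/(8·27.0³·21) = 0.40111 N/mm
Parallel: k_eq = 0.40111 + 23 = 23.401 N/mm
δ = F/k_eq = 715/23.401 = 30.554 mm

30.6 mm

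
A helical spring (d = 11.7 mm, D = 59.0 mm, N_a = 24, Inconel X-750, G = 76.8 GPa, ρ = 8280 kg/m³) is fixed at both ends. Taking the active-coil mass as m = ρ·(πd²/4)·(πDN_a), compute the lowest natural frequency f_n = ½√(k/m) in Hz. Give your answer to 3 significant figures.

48.0 Hz

k = Gd⁴/(8D³N_a) = (76.8×10³)(11.7⁴)/(8·59.0³·24) = 36.496 N/mm = 36496 N/m
Wire length L = πDN_a = π·59.0·24 = 4448.5 mm
m = ρ·(πd²/4)·L = 8280 × 107.51×10⁻⁶ m² × 4.4485 m = 3.9601 kg
f_n = ½√(k/m) = 0.5·√(36496/3.9601) = 0.5·√(9216) = 48 Hz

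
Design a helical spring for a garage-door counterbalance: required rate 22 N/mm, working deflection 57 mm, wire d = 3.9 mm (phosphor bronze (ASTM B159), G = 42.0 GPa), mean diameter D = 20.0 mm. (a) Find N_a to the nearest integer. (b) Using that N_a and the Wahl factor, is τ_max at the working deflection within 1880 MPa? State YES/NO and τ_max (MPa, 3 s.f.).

(a) 7 coils; (b) YES, τ_max = 1380 MPa

N_a = Gd⁴/(8D³k) = (42.0×10³)(3.9⁴)/(8·20.0³·22) = 6.901 → N_a = 7
Actual rate k = Gd⁴/(8D³·7) = 21.689 N/mm
Working load F = kδ = 21.689·57 = 1236.2 N
C = 20.0/3.9 = 5.1282; K_W = (4C−1)/(4C−4)+0.615/C = 1.3016
τ_max = K_W·8FD/(πd³) = 1.3016·1061.4 = 1381.5 MPa
τ_max ≤ 1880 MPa → acceptable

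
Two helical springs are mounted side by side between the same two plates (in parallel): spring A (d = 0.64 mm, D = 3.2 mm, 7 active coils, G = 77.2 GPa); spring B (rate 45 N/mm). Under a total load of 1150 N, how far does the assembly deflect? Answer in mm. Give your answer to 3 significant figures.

22.1 mm

k_A = Gd⁴/(8D³N_a) = (77.2×10³)(0.64⁴)/(8·3.2³·7) = 7.0583 N/mm
Parallel: k_eq = 7.0583 + 45 = 52.058 N/mm
δ = F/k_eq = 1150/52.058 = 22.091 mm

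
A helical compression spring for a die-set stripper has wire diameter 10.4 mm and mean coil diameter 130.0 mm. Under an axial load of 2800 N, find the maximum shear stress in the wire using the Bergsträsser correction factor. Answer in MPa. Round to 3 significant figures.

Spring index C = D/d = 130.0/10.4 = 12.5000
K_B = (4C+2)/(4C−3) = 52.000/47.000 = 1.1064
τ₀ = 8FD/(πd³) = 8·2800·130.0/(π·10.4³) = 2.912e+06/3533.9 = 824.03 MPa
τ_max = K·τ₀ = 1.1064 × 824.03 = 911.69 MPa

912 MPa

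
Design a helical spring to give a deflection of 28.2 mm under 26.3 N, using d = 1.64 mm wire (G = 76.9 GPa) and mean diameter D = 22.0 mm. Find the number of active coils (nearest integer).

7

Required rate k = F/δ = 26.3/28.2 = 0.93262 N/mm
N_a = Gd⁴/(8D³k) = (76.9×10³ × 1.64⁴)/(8 × 22.0³ × 0.93262)
    = 556291 / 79444.7 = 7.002 → 7 coils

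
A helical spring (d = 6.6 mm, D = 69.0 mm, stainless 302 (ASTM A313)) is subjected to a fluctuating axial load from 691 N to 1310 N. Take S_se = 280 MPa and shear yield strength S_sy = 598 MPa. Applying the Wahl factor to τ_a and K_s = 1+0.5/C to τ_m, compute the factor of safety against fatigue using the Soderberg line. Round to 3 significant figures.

C = D/d = 69.0/6.6 = 10.4545; K_W = (4C−1)/(4C−4)+0.615/C = 1.1382; K_s = 1+0.5/C = 1.0478
F_a = (F_max−F_min)/2 = 309.5 N; F_m = (F_max+F_min)/2 = 1000.5 N
τ_a = K_W·8F_aD/(πd³) = 1.1382 × 189.16 = 215.29 MPa
τ_m = K_s·8F_mD/(πd³) = 1.0478 × 611.47 = 640.71 MPa
Soderberg: 1/n_f = τ_a/S_se + τ_m/S_sy = 215.29/280 + 640.71/598 = 0.76888 + 1.07143 = 1.8403
n_f = 1/1.8403 = 0.5434

0.543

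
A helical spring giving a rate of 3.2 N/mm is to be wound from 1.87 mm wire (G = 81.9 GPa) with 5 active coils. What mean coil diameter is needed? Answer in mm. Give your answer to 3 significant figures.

19.9 mm

D = (Gd⁴/(8N_a·k))^(1/3) = (81.9×10³·1.87⁴/(8·5·3.2))^(1/3)
  = (7824.21)^(1/3) = 19.8524 mm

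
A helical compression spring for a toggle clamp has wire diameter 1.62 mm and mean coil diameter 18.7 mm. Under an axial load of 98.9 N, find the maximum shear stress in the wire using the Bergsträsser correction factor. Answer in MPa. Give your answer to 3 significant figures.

Spring index C = D/d = 18.7/1.62 = 11.5432
K_B = (4C+2)/(4C−3) = 48.173/43.173 = 1.1158
τ₀ = 8FD/(πd³) = 8·98.9·18.7/(π·1.62³) = 14795.4/13.357 = 1107.7 MPa
τ_max = K·τ₀ = 1.1158 × 1107.7 = 1236 MPa

1240 MPa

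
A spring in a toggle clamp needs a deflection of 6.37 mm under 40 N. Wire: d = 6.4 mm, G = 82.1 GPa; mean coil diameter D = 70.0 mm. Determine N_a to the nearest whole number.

Required rate k = F/δ = 40/6.37 = 6.2794 N/mm
N_a = Gd⁴/(8D³k) = (82.1×10³ × 6.4⁴)/(8 × 70.0³ × 6.2794)
    = 1.37741e+08 / 1.72308e+07 = 7.994 → 8 coils

8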